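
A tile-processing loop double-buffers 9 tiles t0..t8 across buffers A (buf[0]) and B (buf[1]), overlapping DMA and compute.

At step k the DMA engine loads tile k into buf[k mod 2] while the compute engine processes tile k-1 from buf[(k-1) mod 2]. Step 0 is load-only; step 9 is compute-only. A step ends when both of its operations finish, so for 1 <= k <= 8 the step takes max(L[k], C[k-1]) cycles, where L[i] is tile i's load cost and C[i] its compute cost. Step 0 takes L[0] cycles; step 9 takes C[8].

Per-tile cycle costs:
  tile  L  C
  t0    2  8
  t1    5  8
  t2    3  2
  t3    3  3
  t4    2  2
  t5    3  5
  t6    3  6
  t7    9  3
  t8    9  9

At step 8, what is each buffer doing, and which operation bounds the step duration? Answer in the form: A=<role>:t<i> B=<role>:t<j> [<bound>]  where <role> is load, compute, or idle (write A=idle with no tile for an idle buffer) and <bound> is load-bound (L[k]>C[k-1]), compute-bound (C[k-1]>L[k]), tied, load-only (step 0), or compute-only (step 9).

step 8: A=load:t8 B=compute:t7 [load-bound]

step 0: L[0]=2 → dur=2, Σ=2 | A=load:t0 B=idle [load-only]
step 1: L[1]=5 C[0]=8 → dur=8, Σ=10 | A=compute:t0 B=load:t1 [compute-bound]
step 2: L[2]=3 C[1]=8 → dur=8, Σ=18 | A=load:t2 B=compute:t1 [compute-bound]
step 3: L[3]=3 C[2]=2 → dur=3, Σ=21 | A=compute:t2 B=load:t3 [load-bound]
step 4: L[4]=2 C[3]=3 → dur=3, Σ=24 | A=load:t4 B=compute:t3 [compute-bound]
step 5: L[5]=3 C[4]=2 → dur=3, Σ=27 | A=compute:t4 B=load:t5 [load-bound]
step 6: L[6]=3 C[5]=5 → dur=5, Σ=32 | A=load:t6 B=compute:t5 [compute-bound]
step 7: L[7]=9 C[6]=6 → dur=9, Σ=41 | A=compute:t6 B=load:t7 [load-bound]
step 8: L[8]=9 C[7]=3 → dur=9, Σ=50 | A=load:t8 B=compute:t7 [load-bound]
step 9: C[8]=9 → dur=9, Σ=59 | A=compute:t8 B=idle [compute-only]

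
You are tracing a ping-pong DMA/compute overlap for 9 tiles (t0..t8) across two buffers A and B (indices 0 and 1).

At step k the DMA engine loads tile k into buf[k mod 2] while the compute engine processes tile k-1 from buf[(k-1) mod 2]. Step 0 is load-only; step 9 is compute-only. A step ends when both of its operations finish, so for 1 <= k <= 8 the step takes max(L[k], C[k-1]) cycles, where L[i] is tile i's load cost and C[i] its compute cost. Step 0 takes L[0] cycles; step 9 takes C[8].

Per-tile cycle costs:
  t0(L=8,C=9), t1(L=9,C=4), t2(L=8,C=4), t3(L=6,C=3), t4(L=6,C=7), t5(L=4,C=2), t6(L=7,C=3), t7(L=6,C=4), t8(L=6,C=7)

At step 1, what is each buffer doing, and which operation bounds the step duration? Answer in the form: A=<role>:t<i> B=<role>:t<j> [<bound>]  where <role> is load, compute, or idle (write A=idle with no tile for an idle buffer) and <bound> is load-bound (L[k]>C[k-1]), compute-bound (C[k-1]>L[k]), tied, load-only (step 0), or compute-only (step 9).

step 1: A=compute:t0 B=load:t1 [tied]

step 0: L[0]=8 → dur=8, Σ=8 | A=load:t0 B=idle [load-only]
step 1: L[1]=9 C[0]=9 → dur=9, Σ=17 | A=compute:t0 B=load:t1 [tied]
step 2: L[2]=8 C[1]=4 → dur=8, Σ=25 | A=load:t2 B=compute:t1 [load-bound]
step 3: L[3]=6 C[2]=4 → dur=6, Σ=31 | A=compute:t2 B=load:t3 [load-bound]
step 4: L[4]=6 C[3]=3 → dur=6, Σ=37 | A=load:t4 B=compute:t3 [load-bound]
step 5: L[5]=4 C[4]=7 → dur=7, Σ=44 | A=compute:t4 B=load:t5 [compute-bound]
step 6: L[6]=7 C[5]=2 → dur=7, Σ=51 | A=load:t6 B=compute:t5 [load-bound]
step 7: L[7]=6 C[6]=3 → dur=6, Σ=57 | A=compute:t6 B=load:t7 [load-bound]
step 8: L[8]=6 C[7]=4 → dur=6, Σ=63 | A=load:t8 B=compute:t7 [load-bound]
step 9: C[8]=7 → dur=7, Σ=70 | A=compute:t8 B=idle [compute-only]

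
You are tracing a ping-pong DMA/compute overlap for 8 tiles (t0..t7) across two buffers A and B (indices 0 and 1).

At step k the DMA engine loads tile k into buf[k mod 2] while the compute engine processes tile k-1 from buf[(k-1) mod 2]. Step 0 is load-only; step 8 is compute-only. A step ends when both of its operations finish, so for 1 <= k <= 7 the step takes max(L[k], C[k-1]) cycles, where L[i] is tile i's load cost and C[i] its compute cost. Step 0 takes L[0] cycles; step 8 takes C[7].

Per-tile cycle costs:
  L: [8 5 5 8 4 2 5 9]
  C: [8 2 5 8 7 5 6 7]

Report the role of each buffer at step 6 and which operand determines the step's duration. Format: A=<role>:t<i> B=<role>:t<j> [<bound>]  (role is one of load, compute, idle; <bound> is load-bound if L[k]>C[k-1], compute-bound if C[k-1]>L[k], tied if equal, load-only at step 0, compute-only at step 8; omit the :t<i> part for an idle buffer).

  0. 8=8c; end=8; A:t0 B:-
  1. max(5,8)=8c; end=16; A:t0 B:t1
  2. max(5,2)=5c; end=21; A:t2 B:t1
  3. max(8,5)=8c; end=29; A:t2 B:t3
  4. max(4,8)=8c; end=37; A:t4 B:t3
  5. max(2,7)=7c; end=44; A:t4 B:t5
  6. max(5,5)=5c; end=49; A:t6 B:t5
  7. max(9,6)=9c; end=58; A:t6 B:t7
  8. 7=7c; end=65; A:t6 B:t7

step 6: A=load:t6 B=compute:t5 [tied]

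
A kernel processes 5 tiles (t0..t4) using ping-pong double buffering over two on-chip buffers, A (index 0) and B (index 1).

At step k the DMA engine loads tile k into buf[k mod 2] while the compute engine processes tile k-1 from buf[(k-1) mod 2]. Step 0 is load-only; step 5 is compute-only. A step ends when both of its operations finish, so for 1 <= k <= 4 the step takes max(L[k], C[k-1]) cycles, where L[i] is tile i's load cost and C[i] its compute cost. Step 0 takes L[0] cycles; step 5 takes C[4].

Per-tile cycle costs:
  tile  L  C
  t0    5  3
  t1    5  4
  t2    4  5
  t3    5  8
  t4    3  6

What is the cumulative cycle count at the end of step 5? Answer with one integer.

  0. 5=5c; end=5; A:t0 B:-
  1. max(5,3)=5c; end=10; A:t0 B:t1
  2. max(4,4)=4c; end=14; A:t2 B:t1
  3. max(5,5)=5c; end=19; A:t2 B:t3
  4. max(3,8)=8c; end=27; A:t4 B:t3
  5. 6=6c; end=33; A:t4 B:t3

end_cycle[5] = 33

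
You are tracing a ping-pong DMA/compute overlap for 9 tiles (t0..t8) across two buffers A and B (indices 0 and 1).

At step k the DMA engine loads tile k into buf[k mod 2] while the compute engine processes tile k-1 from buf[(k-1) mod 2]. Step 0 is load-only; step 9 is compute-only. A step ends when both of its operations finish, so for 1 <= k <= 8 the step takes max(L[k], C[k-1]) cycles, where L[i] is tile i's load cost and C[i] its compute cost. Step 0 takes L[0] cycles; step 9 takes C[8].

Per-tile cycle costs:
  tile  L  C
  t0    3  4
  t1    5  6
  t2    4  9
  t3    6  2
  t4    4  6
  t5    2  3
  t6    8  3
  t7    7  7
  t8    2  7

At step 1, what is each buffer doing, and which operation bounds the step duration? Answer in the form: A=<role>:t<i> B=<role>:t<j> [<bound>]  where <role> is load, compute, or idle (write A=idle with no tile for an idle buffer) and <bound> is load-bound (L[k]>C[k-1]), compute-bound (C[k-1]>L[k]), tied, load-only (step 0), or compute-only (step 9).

step 1: A=compute:t0 B=load:t1 [load-bound]

k=0 load=t0/3c comp=- wait=3 total=3
k=1 load=t1/5c comp=t0/4c wait=5 total=8
k=2 load=t2/4c comp=t1/6c wait=6 total=14
k=3 load=t3/6c comp=t2/9c wait=9 total=23
k=4 load=t4/4c comp=t3/2c wait=4 total=27
k=5 load=t5/2c comp=t4/6c wait=6 total=33
k=6 load=t6/8c comp=t5/3c wait=8 total=41
k=7 load=t7/7c comp=t6/3c wait=7 total=48
k=8 load=t8/2c comp=t7/7c wait=7 total=55
k=9 load=- comp=t8/7c wait=7 total=62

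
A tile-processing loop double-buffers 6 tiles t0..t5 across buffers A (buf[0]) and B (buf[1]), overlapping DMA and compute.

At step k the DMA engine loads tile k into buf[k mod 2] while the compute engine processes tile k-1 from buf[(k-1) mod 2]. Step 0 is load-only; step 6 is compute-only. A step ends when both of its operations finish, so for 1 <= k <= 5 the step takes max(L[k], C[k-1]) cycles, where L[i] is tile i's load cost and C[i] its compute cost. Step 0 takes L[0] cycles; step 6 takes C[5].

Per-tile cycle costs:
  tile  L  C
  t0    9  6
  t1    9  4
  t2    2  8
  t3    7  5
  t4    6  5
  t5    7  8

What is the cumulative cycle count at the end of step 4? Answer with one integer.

end_cycle[4] = 36

  0. 9=9c; end=9; A:t0 B:-
  1. max(9,6)=9c; end=18; A:t0 B:t1
  2. max(2,4)=4c; end=22; A:t2 B:t1
  3. max(7,8)=8c; end=30; A:t2 B:t3
  4. max(6,5)=6c; end=36; A:t4 B:t3
  5. max(7,5)=7c; end=43; A:t4 B:t5
  6. 8=8c; end=51; A:t4 B:t5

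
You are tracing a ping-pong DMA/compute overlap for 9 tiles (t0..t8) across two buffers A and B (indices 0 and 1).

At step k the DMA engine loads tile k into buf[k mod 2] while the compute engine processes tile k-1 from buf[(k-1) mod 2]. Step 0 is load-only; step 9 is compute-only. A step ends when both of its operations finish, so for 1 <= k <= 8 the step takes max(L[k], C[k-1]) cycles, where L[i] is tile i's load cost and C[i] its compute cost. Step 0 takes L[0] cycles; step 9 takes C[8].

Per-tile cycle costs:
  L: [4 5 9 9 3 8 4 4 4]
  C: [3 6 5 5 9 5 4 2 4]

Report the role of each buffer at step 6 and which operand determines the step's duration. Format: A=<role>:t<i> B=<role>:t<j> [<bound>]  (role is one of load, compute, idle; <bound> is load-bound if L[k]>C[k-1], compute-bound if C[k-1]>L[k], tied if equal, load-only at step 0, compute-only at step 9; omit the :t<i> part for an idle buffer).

step 6: A=load:t6 B=compute:t5 [compute-bound]

  0. 4=4c; end=4; A:t0 B:-
  1. max(5,3)=5c; end=9; A:t0 B:t1
  2. max(9,6)=9c; end=18; A:t2 B:t1
  3. max(9,5)=9c; end=27; A:t2 B:t3
  4. max(3,5)=5c; end=32; A:t4 B:t3
  5. max(8,9)=9c; end=41; A:t4 B:t5
  6. max(4,5)=5c; end=46; A:t6 B:t5
  7. max(4,4)=4c; end=50; A:t6 B:t7
  8. max(4,2)=4c; end=54; A:t8 B:t7
  9. 4=4c; end=58; A:t8 B:t7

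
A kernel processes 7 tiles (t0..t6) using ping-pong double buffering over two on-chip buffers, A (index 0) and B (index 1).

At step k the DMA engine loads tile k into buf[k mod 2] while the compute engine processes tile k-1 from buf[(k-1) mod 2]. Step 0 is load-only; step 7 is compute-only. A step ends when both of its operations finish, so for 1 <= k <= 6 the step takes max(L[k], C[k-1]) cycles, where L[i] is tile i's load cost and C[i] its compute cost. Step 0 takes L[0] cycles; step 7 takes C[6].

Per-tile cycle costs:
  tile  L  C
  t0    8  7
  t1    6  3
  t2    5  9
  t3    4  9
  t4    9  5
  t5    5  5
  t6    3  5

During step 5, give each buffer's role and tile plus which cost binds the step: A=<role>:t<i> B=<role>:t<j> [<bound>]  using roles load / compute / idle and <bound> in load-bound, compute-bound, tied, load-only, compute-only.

step 5: A=compute:t4 B=load:t5 [tied]

step 0: L[0]=8 → dur=8, Σ=8 | A=load:t0 B=idle [load-only]
step 1: L[1]=6 C[0]=7 → dur=7, Σ=15 | A=compute:t0 B=load:t1 [compute-bound]
step 2: L[2]=5 C[1]=3 → dur=5, Σ=20 | A=load:t2 B=compute:t1 [load-bound]
step 3: L[3]=4 C[2]=9 → dur=9, Σ=29 | A=compute:t2 B=load:t3 [compute-bound]
step 4: L[4]=9 C[3]=9 → dur=9, Σ=38 | A=load:t4 B=compute:t3 [tied]
step 5: L[5]=5 C[4]=5 → dur=5, Σ=43 | A=compute:t4 B=load:t5 [tied]
step 6: L[6]=3 C[5]=5 → dur=5, Σ=48 | A=load:t6 B=compute:t5 [compute-bound]
step 7: C[6]=5 → dur=5, Σ=53 | A=compute:t6 B=idle [compute-only]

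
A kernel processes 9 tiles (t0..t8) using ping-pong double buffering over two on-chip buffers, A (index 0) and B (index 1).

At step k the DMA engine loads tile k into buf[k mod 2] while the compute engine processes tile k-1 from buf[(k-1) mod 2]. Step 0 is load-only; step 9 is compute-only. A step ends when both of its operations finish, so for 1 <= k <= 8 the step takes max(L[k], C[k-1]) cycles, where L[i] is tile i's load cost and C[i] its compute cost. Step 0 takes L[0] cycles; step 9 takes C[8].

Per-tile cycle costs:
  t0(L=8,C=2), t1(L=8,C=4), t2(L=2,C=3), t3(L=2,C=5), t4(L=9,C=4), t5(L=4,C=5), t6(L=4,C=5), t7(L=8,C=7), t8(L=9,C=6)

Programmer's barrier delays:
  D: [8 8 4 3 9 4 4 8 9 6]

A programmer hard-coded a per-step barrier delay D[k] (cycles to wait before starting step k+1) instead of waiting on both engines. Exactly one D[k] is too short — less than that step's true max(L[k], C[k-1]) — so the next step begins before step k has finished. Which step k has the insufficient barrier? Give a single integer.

k=0 barrier L[0]=8→8c, D[0]=8 ok
k=1 barrier max(L[1]=8,C[0]=2)→8c, D[1]=8 ok
k=2 barrier max(L[2]=2,C[1]=4)→4c, D[2]=4 ok
k=3 barrier max(L[3]=2,C[2]=3)→3c, D[3]=3 ok
k=4 barrier max(L[4]=9,C[3]=5)→9c, D[4]=9 ok
k=5 barrier max(L[5]=4,C[4]=4)→4c, D[5]=4 ok
k=6 barrier max(L[6]=4,C[5]=5)→5c, D[6]=4 SHORT
k=7 barrier max(L[7]=8,C[6]=5)→8c, D[7]=8 ok
k=8 barrier max(L[8]=9,C[7]=7)→9c, D[8]=9 ok
k=9 barrier C[8]=6→6c, D[9]=6 ok

hazard at step 6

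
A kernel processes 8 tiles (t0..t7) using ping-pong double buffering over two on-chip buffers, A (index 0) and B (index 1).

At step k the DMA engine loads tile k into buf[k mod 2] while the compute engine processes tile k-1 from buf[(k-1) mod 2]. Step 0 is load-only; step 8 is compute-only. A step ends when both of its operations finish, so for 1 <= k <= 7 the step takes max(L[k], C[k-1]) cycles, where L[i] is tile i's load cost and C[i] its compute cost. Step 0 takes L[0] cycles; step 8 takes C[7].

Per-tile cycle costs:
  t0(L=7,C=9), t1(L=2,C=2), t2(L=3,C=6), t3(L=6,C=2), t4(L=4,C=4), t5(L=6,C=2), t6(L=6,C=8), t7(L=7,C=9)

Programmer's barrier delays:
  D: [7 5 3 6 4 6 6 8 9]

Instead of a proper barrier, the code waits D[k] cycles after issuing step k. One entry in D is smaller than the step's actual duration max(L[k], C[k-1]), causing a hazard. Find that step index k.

hazard at step 1

step 0: need L[0]=7 = 7; D[0]=7 ok
step 1: need max(L[1]=2,C[0]=9) = 9; D[1]=5 SHORT
step 2: need max(L[2]=3,C[1]=2) = 3; D[2]=3 ok
step 3: need max(L[3]=6,C[2]=6) = 6; D[3]=6 ok
step 4: need max(L[4]=4,C[3]=2) = 4; D[4]=4 ok
step 5: need max(L[5]=6,C[4]=4) = 6; D[5]=6 ok
step 6: need max(L[6]=6,C[5]=2) = 6; D[6]=6 ok
step 7: need max(L[7]=7,C[6]=8) = 8; D[7]=8 ok
step 8: need C[7]=9 = 9; D[8]=9 ok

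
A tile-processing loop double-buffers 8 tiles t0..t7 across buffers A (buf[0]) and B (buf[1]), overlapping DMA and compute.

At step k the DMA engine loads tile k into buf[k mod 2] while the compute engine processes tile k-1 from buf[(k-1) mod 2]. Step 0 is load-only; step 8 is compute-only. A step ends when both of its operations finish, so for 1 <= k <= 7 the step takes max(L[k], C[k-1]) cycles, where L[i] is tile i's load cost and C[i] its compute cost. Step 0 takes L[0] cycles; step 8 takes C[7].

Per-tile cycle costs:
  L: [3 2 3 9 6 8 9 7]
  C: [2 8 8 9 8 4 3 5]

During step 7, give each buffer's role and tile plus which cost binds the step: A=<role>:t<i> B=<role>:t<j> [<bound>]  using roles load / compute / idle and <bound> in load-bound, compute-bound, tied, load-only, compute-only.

step 7: A=compute:t6 B=load:t7 [load-bound]

  0. 3=3c; end=3; A:t0 B:-
  1. max(2,2)=2c; end=5; A:t0 B:t1
  2. max(3,8)=8c; end=13; A:t2 B:t1
  3. max(9,8)=9c; end=22; A:t2 B:t3
  4. max(6,9)=9c; end=31; A:t4 B:t3
  5. max(8,8)=8c; end=39; A:t4 B:t5
  6. max(9,4)=9c; end=48; A:t6 B:t5
  7. max(7,3)=7c; end=55; A:t6 B:t7
  8. 5=5c; end=60; A:t6 B:t7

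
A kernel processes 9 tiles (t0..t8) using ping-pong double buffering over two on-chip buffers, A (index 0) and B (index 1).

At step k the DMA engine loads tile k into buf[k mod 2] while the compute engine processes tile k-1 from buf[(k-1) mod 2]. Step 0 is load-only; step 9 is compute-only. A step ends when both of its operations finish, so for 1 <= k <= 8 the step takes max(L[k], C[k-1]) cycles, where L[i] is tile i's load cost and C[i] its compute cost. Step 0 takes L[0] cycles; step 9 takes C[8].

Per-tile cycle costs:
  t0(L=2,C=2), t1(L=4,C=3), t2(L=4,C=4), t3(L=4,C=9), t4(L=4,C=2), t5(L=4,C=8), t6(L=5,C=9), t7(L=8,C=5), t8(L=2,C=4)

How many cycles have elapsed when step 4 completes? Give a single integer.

end_cycle[4] = 23

[0] DMA t0→A (2c) ∥ CU idle ⇒ 2c, clock 2
[1] DMA t1→B (4c) ∥ CU A:t0 (2c) ⇒ 4c, clock 6
[2] DMA t2→A (4c) ∥ CU B:t1 (3c) ⇒ 4c, clock 10
[3] DMA t3→B (4c) ∥ CU A:t2 (4c) ⇒ 4c, clock 14
[4] DMA t4→A (4c) ∥ CU B:t3 (9c) ⇒ 9c, clock 23
[5] DMA t5→B (4c) ∥ CU A:t4 (2c) ⇒ 4c, clock 27
[6] DMA t6→A (5c) ∥ CU B:t5 (8c) ⇒ 8c, clock 35
[7] DMA t7→B (8c) ∥ CU A:t6 (9c) ⇒ 9c, clock 44
[8] DMA t8→A (2c) ∥ CU B:t7 (5c) ⇒ 5c, clock 49
[9] DMA idle ∥ CU A:t8 (4c) ⇒ 4c, clock 53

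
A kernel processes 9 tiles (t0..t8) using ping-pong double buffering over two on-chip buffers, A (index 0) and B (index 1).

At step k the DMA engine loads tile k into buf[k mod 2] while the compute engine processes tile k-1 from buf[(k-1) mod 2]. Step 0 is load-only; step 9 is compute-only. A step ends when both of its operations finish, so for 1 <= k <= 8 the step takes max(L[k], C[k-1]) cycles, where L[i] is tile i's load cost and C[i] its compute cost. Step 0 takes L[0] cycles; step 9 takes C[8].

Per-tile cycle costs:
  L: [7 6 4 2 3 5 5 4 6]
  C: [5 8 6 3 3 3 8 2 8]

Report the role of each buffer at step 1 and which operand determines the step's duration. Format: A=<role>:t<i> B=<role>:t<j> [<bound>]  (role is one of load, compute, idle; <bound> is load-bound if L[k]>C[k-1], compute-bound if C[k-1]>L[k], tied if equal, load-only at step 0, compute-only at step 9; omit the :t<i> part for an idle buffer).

k=0 load=t0/7c comp=- wait=7 total=7
k=1 load=t1/6c comp=t0/5c wait=6 total=13
k=2 load=t2/4c comp=t1/8c wait=8 total=21
k=3 load=t3/2c comp=t2/6c wait=6 total=27
k=4 load=t4/3c comp=t3/3c wait=3 total=30
k=5 load=t5/5c comp=t4/3c wait=5 total=35
k=6 load=t6/5c comp=t5/3c wait=5 total=40
k=7 load=t7/4c comp=t6/8c wait=8 total=48
k=8 load=t8/6c comp=t7/2c wait=6 total=54
k=9 load=- comp=t8/8c wait=8 total=62

step 1: A=compute:t0 B=load:t1 [load-bound]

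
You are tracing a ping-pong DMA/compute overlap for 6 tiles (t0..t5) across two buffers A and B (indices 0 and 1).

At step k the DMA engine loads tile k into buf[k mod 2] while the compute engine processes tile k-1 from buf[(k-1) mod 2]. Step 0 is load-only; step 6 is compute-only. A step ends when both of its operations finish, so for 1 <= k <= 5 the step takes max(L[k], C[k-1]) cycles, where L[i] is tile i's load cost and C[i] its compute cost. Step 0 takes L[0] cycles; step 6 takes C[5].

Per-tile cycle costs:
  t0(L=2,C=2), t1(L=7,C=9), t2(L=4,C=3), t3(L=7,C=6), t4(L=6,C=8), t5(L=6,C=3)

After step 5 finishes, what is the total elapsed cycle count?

k=0 load=t0/2c comp=- wait=2 total=2
k=1 load=t1/7c comp=t0/2c wait=7 total=9
k=2 load=t2/4c comp=t1/9c wait=9 total=18
k=3 load=t3/7c comp=t2/3c wait=7 total=25
k=4 load=t4/6c comp=t3/6c wait=6 total=31
k=5 load=t5/6c comp=t4/8c wait=8 total=39
k=6 load=- comp=t5/3c wait=3 total=42

end_cycle[5] = 39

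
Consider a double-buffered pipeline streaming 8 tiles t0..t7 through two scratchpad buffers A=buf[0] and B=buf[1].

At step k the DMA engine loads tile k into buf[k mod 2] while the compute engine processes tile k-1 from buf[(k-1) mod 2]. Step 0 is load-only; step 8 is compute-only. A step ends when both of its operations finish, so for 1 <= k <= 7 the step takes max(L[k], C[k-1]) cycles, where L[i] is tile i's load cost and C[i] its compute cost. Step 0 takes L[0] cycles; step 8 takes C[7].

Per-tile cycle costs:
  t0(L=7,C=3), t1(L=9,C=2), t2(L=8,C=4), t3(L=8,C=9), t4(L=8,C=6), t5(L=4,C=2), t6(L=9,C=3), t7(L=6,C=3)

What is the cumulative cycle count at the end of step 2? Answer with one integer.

step 0: L[0]=7 → dur=7, Σ=7 | A=load:t0 B=idle [load-only]
step 1: L[1]=9 C[0]=3 → dur=9, Σ=16 | A=compute:t0 B=load:t1 [load-bound]
step 2: L[2]=8 C[1]=2 → dur=8, Σ=24 | A=load:t2 B=compute:t1 [load-bound]
step 3: L[3]=8 C[2]=4 → dur=8, Σ=32 | A=compute:t2 B=load:t3 [load-bound]
step 4: L[4]=8 C[3]=9 → dur=9, Σ=41 | A=load:t4 B=compute:t3 [compute-bound]
step 5: L[5]=4 C[4]=6 → dur=6, Σ=47 | A=compute:t4 B=load:t5 [compute-bound]
step 6: L[6]=9 C[5]=2 → dur=9, Σ=56 | A=load:t6 B=compute:t5 [load-bound]
step 7: L[7]=6 C[6]=3 → dur=6, Σ=62 | A=compute:t6 B=load:t7 [load-bound]
step 8: C[7]=3 → dur=3, Σ=65 | A=idle B=compute:t7 [compute-only]

end_cycle[2] = 24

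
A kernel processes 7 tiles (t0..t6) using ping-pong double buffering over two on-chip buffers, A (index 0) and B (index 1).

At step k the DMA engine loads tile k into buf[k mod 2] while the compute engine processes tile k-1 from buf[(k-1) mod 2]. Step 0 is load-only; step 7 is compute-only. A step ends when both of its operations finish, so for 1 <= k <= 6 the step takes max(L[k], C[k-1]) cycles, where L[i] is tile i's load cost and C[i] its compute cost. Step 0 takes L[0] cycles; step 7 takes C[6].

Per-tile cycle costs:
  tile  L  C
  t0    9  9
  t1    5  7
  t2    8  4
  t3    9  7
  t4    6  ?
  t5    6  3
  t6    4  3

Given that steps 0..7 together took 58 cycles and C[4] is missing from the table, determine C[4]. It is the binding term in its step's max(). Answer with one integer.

step 0 = dur = L[0]=9 = 9
step 1 = dur = max(L[1]=5, C[0]=9) = 9
step 2 = dur = max(L[2]=8, C[1]=7) = 8
step 3 = dur = max(L[3]=9, C[2]=4) = 9
step 4 = dur = max(L[4]=6, C[3]=7) = 7
step 5 = dur = max(L[5]=6, C[4]=?) = C[4]  (unknown; binding)
step 6 = dur = max(L[6]=4, C[5]=3) = 4
step 7 = dur = C[6]=3 = 3
sum of known step durations = 49
dur[5] = total - known = 58 - 49 = 9
C[4] is the binding max in step 5, so C[4] = dur[5] = 9

C[4] = 9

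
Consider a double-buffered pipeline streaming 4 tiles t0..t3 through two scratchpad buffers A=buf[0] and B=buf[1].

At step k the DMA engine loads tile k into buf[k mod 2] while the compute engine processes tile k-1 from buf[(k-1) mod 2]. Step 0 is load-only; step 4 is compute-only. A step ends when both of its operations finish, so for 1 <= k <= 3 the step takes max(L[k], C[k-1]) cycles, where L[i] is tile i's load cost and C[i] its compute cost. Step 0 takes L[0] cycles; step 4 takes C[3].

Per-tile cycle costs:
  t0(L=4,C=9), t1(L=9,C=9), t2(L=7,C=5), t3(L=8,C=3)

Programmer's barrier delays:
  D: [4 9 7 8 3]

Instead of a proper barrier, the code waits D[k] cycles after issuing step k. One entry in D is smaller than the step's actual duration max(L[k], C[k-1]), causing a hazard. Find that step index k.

hazard at step 2

[0] required=L[0]=4=4 vs D=4 ok
[1] required=max(L[1]=9,C[0]=9)=9 vs D=9 ok
[2] required=max(L[2]=7,C[1]=9)=9 vs D=7 SHORT
[3] required=max(L[3]=8,C[2]=5)=8 vs D=8 ok
[4] required=C[3]=3=3 vs D=3 ok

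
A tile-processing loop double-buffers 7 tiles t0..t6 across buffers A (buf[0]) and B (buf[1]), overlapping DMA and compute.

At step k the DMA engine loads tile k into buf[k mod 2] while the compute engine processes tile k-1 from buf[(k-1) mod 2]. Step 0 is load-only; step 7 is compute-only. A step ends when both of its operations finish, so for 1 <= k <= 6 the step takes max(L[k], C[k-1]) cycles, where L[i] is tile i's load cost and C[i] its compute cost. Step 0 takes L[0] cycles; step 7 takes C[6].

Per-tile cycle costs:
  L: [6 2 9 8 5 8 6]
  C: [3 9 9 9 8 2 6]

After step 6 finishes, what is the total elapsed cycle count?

end_cycle[6] = 50

k=0 load=t0/6c comp=- wait=6 total=6
k=1 load=t1/2c comp=t0/3c wait=3 total=9
k=2 load=t2/9c comp=t1/9c wait=9 total=18
k=3 load=t3/8c comp=t2/9c wait=9 total=27
k=4 load=t4/5c comp=t3/9c wait=9 total=36
k=5 load=t5/8c comp=t4/8c wait=8 total=44
k=6 load=t6/6c comp=t5/2c wait=6 total=50
k=7 load=- comp=t6/6c wait=6 total=56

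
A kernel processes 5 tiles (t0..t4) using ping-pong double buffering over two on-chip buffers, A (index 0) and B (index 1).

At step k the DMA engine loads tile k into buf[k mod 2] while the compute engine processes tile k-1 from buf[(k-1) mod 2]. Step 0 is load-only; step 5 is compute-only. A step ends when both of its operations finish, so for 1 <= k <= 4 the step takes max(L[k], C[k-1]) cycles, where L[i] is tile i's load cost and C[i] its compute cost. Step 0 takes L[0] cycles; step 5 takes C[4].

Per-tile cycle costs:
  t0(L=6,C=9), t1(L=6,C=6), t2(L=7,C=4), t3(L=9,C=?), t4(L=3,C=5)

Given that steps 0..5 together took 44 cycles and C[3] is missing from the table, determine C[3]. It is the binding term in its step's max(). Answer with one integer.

C[3] = 8

step 0: dur = L[0]=6 = 6
step 1: dur = max(L[1]=6, C[0]=9) = 9
step 2: dur = max(L[2]=7, C[1]=6) = 7
step 3: dur = max(L[3]=9, C[2]=4) = 9
step 4: dur = max(L[4]=3, C[3]=?) = C[3]  (unknown; binding)
step 5: dur = C[4]=5 = 5
sum of known step durations = 36
dur[4] = total - known = 44 - 36 = 8
C[3] is the binding max in step 4, so C[3] = dur[4] = 8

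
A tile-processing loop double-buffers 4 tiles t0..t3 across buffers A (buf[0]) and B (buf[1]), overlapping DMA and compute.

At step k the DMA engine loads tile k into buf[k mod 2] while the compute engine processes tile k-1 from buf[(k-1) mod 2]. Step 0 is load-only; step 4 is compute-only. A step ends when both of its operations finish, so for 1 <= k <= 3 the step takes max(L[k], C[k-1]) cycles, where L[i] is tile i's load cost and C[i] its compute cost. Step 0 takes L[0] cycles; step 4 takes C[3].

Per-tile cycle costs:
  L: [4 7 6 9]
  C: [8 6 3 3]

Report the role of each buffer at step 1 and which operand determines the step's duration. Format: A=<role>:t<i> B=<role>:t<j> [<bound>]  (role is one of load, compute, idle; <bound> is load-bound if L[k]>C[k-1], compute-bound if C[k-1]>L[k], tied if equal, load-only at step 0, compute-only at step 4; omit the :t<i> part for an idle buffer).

step 1: A=compute:t0 B=load:t1 [compute-bound]

[0] DMA t0→A (4c) ∥ CU idle ⇒ 4c, clock 4
[1] DMA t1→B (7c) ∥ CU A:t0 (8c) ⇒ 8c, clock 12
[2] DMA t2→A (6c) ∥ CU B:t1 (6c) ⇒ 6c, clock 18
[3] DMA t3→B (9c) ∥ CU A:t2 (3c) ⇒ 9c, clock 27
[4] DMA idle ∥ CU B:t3 (3c) ⇒ 3c, clock 30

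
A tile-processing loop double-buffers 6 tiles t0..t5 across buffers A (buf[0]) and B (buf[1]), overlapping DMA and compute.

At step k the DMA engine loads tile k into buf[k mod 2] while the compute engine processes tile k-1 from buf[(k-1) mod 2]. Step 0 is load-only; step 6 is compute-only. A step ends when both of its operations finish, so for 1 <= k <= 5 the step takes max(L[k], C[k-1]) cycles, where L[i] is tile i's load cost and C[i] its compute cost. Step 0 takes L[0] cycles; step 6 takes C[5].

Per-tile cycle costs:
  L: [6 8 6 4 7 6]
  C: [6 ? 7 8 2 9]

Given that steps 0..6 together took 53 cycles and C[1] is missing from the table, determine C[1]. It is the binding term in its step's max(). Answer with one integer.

step 0 → dur = L[0]=6 = 6
step 1 → dur = max(L[1]=8, C[0]=6) = 8
step 2 → dur = max(L[2]=6, C[1]=?) = C[1]  (unknown; binding)
step 3 → dur = max(L[3]=4, C[2]=7) = 7
step 4 → dur = max(L[4]=7, C[3]=8) = 8
step 5 → dur = max(L[5]=6, C[4]=2) = 6
step 6 → dur = C[5]=9 = 9
sum of known step durations = 44
dur[2] = total - known = 53 - 44 = 9
C[1] is the binding max in step 2, so C[1] = dur[2] = 9

C[1] = 9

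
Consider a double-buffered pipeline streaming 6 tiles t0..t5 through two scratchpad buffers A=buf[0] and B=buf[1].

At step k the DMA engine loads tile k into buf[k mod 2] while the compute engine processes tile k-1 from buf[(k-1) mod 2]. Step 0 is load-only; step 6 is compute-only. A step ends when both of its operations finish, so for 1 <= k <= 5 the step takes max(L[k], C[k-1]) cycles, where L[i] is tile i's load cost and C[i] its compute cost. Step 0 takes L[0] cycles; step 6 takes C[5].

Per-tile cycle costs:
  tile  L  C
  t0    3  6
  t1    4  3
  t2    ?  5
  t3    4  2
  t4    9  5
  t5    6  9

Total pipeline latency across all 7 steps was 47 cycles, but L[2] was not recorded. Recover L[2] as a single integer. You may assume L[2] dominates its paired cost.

L[2] = 9

step 0 = dur = L[0]=3 = 3
step 1 = dur = max(L[1]=4, C[0]=6) = 6
step 2 = dur = max(L[2]=?, C[1]=3) = L[2]  (unknown; binding)
step 3 = dur = max(L[3]=4, C[2]=5) = 5
step 4 = dur = max(L[4]=9, C[3]=2) = 9
step 5 = dur = max(L[5]=6, C[4]=5) = 6
step 6 = dur = C[5]=9 = 9
sum of known step durations = 38
dur[2] = total - known = 47 - 38 = 9
L[2] is the binding max in step 2, so L[2] = dur[2] = 9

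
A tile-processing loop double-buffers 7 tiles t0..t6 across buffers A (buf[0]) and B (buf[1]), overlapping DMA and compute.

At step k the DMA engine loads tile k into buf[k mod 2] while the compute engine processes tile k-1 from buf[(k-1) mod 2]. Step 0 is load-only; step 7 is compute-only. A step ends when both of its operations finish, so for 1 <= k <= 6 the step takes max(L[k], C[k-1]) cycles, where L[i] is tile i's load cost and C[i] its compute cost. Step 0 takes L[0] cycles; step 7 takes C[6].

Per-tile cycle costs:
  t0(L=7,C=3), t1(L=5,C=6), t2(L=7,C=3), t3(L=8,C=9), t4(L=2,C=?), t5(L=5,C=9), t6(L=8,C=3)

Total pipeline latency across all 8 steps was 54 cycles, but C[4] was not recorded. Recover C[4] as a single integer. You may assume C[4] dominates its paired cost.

C[4] = 6

step 0 | dur = L[0]=7 = 7
step 1 | dur = max(L[1]=5, C[0]=3) = 5
step 2 | dur = max(L[2]=7, C[1]=6) = 7
step 3 | dur = max(L[3]=8, C[2]=3) = 8
step 4 | dur = max(L[4]=2, C[3]=9) = 9
step 5 | dur = max(L[5]=5, C[4]=?) = C[4]  (unknown; binding)
step 6 | dur = max(L[6]=8, C[5]=9) = 9
step 7 | dur = C[6]=3 = 3
sum of known step durations = 48
dur[5] = total - known = 54 - 48 = 6
C[4] is the binding max in step 5, so C[4] = dur[5] = 6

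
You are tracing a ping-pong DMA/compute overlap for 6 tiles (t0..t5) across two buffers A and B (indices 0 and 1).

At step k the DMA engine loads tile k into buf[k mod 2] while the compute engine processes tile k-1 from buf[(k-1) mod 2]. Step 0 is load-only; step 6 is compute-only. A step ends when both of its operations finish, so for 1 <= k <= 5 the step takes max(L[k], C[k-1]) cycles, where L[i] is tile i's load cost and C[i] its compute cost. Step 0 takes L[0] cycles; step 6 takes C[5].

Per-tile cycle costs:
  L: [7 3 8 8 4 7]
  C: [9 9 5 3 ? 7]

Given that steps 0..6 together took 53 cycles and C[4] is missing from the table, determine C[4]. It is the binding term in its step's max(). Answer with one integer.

step 0 → dur = L[0]=7 = 7
step 1 → dur = max(L[1]=3, C[0]=9) = 9
step 2 → dur = max(L[2]=8, C[1]=9) = 9
step 3 → dur = max(L[3]=8, C[2]=5) = 8
step 4 → dur = max(L[4]=4, C[3]=3) = 4
step 5 → dur = max(L[5]=7, C[4]=?) = C[4]  (unknown; binding)
step 6 → dur = C[5]=7 = 7
sum of known step durations = 44
dur[5] = total - known = 53 - 44 = 9
C[4] is the binding max in step 5, so C[4] = dur[5] = 9

C[4] = 9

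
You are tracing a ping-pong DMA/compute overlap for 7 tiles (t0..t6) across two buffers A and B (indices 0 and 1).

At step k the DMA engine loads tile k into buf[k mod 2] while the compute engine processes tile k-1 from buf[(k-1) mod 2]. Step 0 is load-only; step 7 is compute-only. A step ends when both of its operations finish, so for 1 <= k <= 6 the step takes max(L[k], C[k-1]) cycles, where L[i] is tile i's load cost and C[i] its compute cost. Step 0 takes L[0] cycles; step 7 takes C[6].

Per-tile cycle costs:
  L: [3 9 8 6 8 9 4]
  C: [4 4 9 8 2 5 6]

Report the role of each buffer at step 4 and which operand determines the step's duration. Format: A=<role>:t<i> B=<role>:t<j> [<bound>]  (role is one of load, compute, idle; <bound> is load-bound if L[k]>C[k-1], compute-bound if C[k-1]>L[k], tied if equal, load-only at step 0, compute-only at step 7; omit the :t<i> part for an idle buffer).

k=0 load=t0/3c comp=- wait=3 total=3
k=1 load=t1/9c comp=t0/4c wait=9 total=12
k=2 load=t2/8c comp=t1/4c wait=8 total=20
k=3 load=t3/6c comp=t2/9c wait=9 total=29
k=4 load=t4/8c comp=t3/8c wait=8 total=37
k=5 load=t5/9c comp=t4/2c wait=9 total=46
k=6 load=t6/4c comp=t5/5c wait=5 total=51
k=7 load=- comp=t6/6c wait=6 total=57

step 4: A=load:t4 B=compute:t3 [tied]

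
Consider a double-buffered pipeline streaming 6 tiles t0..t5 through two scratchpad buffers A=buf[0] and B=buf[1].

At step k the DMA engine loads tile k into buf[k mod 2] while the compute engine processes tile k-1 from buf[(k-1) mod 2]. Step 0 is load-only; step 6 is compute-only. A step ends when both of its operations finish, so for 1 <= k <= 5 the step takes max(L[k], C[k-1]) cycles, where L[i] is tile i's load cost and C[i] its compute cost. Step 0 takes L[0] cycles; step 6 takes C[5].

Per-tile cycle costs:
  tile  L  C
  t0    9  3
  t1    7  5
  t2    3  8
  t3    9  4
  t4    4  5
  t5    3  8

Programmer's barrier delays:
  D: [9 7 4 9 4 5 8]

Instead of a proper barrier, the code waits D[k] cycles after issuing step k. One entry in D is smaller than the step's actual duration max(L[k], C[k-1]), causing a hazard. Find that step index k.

hazard at step 2

step 0: need L[0]=9 = 9; D[0]=9 ok
step 1: need max(L[1]=7,C[0]=3) = 7; D[1]=7 ok
step 2: need max(L[2]=3,C[1]=5) = 5; D[2]=4 SHORT
step 3: need max(L[3]=9,C[2]=8) = 9; D[3]=9 ok
step 4: need max(L[4]=4,C[3]=4) = 4; D[4]=4 ok
step 5: need max(L[5]=3,C[4]=5) = 5; D[5]=5 ok
step 6: need C[5]=8 = 8; D[6]=8 ok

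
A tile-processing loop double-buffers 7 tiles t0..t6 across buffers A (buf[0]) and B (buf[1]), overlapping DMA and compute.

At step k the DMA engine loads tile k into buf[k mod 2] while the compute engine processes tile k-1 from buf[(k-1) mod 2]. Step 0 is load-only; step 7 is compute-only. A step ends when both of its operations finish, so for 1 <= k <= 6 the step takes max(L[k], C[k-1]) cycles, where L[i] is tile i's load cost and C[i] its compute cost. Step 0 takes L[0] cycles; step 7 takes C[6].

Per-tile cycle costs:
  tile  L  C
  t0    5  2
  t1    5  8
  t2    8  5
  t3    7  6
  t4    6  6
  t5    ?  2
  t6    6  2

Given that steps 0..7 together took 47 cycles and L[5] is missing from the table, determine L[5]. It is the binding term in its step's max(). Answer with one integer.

L[5] = 8

step 0 | dur = L[0]=5 = 5
step 1 | dur = max(L[1]=5, C[0]=2) = 5
step 2 | dur = max(L[2]=8, C[1]=8) = 8
step 3 | dur = max(L[3]=7, C[2]=5) = 7
step 4 | dur = max(L[4]=6, C[3]=6) = 6
step 5 | dur = max(L[5]=?, C[4]=6) = L[5]  (unknown; binding)
step 6 | dur = max(L[6]=6, C[5]=2) = 6
step 7 | dur = C[6]=2 = 2
sum of known step durations = 39
dur[5] = total - known = 47 - 39 = 8
L[5] is the binding max in step 5, so L[5] = dur[5] = 8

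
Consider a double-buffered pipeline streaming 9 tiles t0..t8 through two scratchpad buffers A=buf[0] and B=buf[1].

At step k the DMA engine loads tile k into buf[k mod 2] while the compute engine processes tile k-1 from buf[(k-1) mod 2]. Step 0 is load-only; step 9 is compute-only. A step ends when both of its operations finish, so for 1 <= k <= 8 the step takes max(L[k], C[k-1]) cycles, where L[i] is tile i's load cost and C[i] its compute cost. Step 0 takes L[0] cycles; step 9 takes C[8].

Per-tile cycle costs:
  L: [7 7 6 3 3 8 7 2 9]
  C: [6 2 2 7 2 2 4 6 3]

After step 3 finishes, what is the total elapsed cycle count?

end_cycle[3] = 23

k=0 load=t0/7c comp=- wait=7 total=7
k=1 load=t1/7c comp=t0/6c wait=7 total=14
k=2 load=t2/6c comp=t1/2c wait=6 total=20
k=3 load=t3/3c comp=t2/2c wait=3 total=23
k=4 load=t4/3c comp=t3/7c wait=7 total=30
k=5 load=t5/8c comp=t4/2c wait=8 total=38
k=6 load=t6/7c comp=t5/2c wait=7 total=45
k=7 load=t7/2c comp=t6/4c wait=4 total=49
k=8 load=t8/9c comp=t7/6c wait=9 total=58
k=9 load=- comp=t8/3c wait=3 total=61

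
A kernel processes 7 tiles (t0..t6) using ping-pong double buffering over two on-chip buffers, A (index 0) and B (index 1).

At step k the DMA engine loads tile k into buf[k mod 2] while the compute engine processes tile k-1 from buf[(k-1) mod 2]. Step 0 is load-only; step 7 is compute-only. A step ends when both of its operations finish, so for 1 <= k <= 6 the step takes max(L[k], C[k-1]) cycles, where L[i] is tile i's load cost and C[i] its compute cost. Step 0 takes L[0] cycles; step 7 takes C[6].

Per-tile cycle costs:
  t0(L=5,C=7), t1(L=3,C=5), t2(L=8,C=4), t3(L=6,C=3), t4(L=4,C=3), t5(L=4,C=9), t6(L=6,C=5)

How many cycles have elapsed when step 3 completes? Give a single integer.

  0. 5=5c; end=5; A:t0 B:-
  1. max(3,7)=7c; end=12; A:t0 B:t1
  2. max(8,5)=8c; end=20; A:t2 B:t1
  3. max(6,4)=6c; end=26; A:t2 B:t3
  4. max(4,3)=4c; end=30; A:t4 B:t3
  5. max(4,3)=4c; end=34; A:t4 B:t5
  6. max(6,9)=9c; end=43; A:t6 B:t5
  7. 5=5c; end=48; A:t6 B:t5

end_cycle[3] = 26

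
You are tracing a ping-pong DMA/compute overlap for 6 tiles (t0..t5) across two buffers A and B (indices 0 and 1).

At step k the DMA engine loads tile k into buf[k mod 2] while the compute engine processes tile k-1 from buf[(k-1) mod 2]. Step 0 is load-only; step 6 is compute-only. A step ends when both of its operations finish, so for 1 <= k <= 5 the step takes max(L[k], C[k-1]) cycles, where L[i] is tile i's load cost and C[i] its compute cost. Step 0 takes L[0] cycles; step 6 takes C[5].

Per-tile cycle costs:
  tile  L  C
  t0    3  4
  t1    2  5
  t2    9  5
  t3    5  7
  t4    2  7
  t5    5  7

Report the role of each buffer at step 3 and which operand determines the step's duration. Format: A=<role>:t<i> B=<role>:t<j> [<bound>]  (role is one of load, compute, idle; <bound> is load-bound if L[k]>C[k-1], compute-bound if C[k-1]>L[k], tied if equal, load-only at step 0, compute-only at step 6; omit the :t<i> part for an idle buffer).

k=0 load=t0/3c comp=- wait=3 total=3
k=1 load=t1/2c comp=t0/4c wait=4 total=7
k=2 load=t2/9c comp=t1/5c wait=9 total=16
k=3 load=t3/5c comp=t2/5c wait=5 total=21
k=4 load=t4/2c comp=t3/7c wait=7 total=28
k=5 load=t5/5c comp=t4/7c wait=7 total=35
k=6 load=- comp=t5/7c wait=7 total=42

step 3: A=compute:t2 B=load:t3 [tied]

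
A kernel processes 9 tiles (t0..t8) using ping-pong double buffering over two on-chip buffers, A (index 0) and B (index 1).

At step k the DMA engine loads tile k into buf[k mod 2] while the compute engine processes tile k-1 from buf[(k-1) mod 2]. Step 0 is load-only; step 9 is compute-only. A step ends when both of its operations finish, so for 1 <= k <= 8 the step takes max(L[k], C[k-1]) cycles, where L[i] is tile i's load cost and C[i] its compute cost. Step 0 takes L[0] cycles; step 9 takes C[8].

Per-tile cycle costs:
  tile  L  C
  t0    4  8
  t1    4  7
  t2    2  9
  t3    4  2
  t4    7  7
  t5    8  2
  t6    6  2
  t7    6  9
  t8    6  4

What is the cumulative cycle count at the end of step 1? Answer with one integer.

step 0: L[0]=4 → dur=4, Σ=4 | A=load:t0 B=idle [load-only]
step 1: L[1]=4 C[0]=8 → dur=8, Σ=12 | A=compute:t0 B=load:t1 [compute-bound]
step 2: L[2]=2 C[1]=7 → dur=7, Σ=19 | A=load:t2 B=compute:t1 [compute-bound]
step 3: L[3]=4 C[2]=9 → dur=9, Σ=28 | A=compute:t2 B=load:t3 [compute-bound]
step 4: L[4]=7 C[3]=2 → dur=7, Σ=35 | A=load:t4 B=compute:t3 [load-bound]
step 5: L[5]=8 C[4]=7 → dur=8, Σ=43 | A=compute:t4 B=load:t5 [load-bound]
step 6: L[6]=6 C[5]=2 → dur=6, Σ=49 | A=load:t6 B=compute:t5 [load-bound]
step 7: L[7]=6 C[6]=2 → dur=6, Σ=55 | A=compute:t6 B=load:t7 [load-bound]
step 8: L[8]=6 C[7]=9 → dur=9, Σ=64 | A=load:t8 B=compute:t7 [compute-bound]
step 9: C[8]=4 → dur=4, Σ=68 | A=compute:t8 B=idle [compute-only]

end_cycle[1] = 12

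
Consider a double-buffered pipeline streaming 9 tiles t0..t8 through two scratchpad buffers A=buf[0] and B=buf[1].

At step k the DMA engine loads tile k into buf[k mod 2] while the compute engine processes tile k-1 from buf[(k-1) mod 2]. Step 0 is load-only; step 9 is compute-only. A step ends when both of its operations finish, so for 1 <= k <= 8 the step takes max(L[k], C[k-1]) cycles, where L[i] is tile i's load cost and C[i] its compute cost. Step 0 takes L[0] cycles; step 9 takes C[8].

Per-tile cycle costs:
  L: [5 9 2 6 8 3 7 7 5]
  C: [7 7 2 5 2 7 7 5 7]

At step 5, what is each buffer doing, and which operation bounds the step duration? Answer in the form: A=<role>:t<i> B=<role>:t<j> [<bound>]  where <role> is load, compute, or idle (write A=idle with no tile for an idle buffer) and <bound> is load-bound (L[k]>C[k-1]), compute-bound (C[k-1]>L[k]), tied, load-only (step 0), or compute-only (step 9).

k=0 load=t0/5c comp=- wait=5 total=5
k=1 load=t1/9c comp=t0/7c wait=9 total=14
k=2 load=t2/2c comp=t1/7c wait=7 total=21
k=3 load=t3/6c comp=t2/2c wait=6 total=27
k=4 load=t4/8c comp=t3/5c wait=8 total=35
k=5 load=t5/3c comp=t4/2c wait=3 total=38
k=6 load=t6/7c comp=t5/7c wait=7 total=45
k=7 load=t7/7c comp=t6/7c wait=7 total=52
k=8 load=t8/5c comp=t7/5c wait=5 total=57
k=9 load=- comp=t8/7c wait=7 total=64

step 5: A=compute:t4 B=load:t5 [load-bound]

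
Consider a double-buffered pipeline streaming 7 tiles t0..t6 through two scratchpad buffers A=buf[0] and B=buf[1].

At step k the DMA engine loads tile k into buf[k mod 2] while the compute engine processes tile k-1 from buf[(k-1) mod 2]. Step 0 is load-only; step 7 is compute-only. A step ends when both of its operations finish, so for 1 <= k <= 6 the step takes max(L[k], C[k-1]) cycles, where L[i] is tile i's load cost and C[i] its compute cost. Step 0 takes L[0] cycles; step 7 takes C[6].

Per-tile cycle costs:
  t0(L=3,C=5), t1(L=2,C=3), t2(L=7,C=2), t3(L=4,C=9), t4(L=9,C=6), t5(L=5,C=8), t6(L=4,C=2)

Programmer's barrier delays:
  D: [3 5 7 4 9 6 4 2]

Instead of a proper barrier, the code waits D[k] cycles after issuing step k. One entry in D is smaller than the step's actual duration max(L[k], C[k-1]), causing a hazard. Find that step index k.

step 0: need L[0]=3 = 3; D[0]=3 ok
step 1: need max(L[1]=2,C[0]=5) = 5; D[1]=5 ok
step 2: need max(L[2]=7,C[1]=3) = 7; D[2]=7 ok
step 3: need max(L[3]=4,C[2]=2) = 4; D[3]=4 ok
step 4: need max(L[4]=9,C[3]=9) = 9; D[4]=9 ok
step 5: need max(L[5]=5,C[4]=6) = 6; D[5]=6 ok
step 6: need max(L[6]=4,C[5]=8) = 8; D[6]=4 SHORT
step 7: need C[6]=2 = 2; D[7]=2 ok

hazard at step 6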